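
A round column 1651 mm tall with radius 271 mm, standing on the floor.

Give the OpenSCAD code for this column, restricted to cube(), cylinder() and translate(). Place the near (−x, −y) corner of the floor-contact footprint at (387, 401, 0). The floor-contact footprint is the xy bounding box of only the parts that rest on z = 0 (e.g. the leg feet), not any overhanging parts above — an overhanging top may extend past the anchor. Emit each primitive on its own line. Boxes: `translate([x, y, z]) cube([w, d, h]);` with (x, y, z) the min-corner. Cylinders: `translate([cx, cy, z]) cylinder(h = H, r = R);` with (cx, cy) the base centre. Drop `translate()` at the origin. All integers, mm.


translate([658, 672, 0]) cylinder(h = 1651, r = 271);


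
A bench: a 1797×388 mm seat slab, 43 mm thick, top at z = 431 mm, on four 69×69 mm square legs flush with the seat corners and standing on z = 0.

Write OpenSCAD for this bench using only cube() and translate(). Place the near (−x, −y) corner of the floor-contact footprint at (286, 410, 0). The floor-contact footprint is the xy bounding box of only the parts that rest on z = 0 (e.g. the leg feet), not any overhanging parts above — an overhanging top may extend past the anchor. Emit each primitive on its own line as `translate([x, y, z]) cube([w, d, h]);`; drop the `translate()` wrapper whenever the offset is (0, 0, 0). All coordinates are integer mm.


translate([286, 410, 388]) cube([1797, 388, 43]);
translate([286, 410, 0]) cube([69, 69, 388]);
translate([286, 729, 0]) cube([69, 69, 388]);
translate([2014, 410, 0]) cube([69, 69, 388]);
translate([2014, 729, 0]) cube([69, 69, 388]);


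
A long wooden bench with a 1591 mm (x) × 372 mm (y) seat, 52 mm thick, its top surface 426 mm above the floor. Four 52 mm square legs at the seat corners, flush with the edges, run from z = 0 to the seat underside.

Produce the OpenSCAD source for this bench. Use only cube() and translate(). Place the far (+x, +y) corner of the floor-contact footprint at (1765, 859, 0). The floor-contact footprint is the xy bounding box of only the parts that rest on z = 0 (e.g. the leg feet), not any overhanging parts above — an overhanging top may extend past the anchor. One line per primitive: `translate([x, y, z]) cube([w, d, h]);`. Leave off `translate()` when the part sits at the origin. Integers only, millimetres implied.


translate([174, 487, 374]) cube([1591, 372, 52]);
translate([174, 487, 0]) cube([52, 52, 374]);
translate([174, 807, 0]) cube([52, 52, 374]);
translate([1713, 487, 0]) cube([52, 52, 374]);
translate([1713, 807, 0]) cube([52, 52, 374]);


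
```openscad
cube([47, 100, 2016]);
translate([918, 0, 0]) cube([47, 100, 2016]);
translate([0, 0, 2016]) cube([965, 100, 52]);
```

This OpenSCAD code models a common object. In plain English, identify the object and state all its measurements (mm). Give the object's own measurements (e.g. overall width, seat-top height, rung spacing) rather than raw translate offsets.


A door frame. The clear opening is 871 mm wide and 2016 mm high. Two 47 mm wide jambs, 100 mm deep, stand either side of the opening from the floor to the top of the opening. A 52 mm thick head sits across the top of both jambs, spanning the full outside width of the frame.


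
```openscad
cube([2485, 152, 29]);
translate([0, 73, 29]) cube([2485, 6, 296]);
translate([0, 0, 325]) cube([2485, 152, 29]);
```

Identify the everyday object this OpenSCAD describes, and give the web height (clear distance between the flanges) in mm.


An I-beam. The web height is 296 mm.

Two wide flanges with a thin centred web — an I-beam. Overall 354 mm minus two 29 mm flanges gives a web of 354 − 2·29 = 296 mm.


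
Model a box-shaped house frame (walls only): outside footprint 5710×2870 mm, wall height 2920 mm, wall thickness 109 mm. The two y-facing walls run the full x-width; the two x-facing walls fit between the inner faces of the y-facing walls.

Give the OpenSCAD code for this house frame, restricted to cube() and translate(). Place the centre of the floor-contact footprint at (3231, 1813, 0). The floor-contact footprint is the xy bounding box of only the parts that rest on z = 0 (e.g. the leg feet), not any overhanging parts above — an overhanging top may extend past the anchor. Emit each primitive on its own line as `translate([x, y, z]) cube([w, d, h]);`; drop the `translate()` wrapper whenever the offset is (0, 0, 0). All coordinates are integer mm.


translate([376, 378, 0]) cube([5710, 109, 2920]);
translate([376, 3139, 0]) cube([5710, 109, 2920]);
translate([376, 487, 0]) cube([109, 2652, 2920]);
translate([5977, 487, 0]) cube([109, 2652, 2920]);


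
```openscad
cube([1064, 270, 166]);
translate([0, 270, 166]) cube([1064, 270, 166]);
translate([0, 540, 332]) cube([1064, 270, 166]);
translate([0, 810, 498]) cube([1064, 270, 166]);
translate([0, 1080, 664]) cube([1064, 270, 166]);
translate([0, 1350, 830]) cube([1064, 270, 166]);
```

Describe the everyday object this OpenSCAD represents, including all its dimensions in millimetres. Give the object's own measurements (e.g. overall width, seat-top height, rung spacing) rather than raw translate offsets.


A straight staircase of 6 solid steps. Each step is 1064 mm wide (x), 270 mm deep (y, the going) and 166 mm tall (the rise). The first step rests on the floor; each subsequent step sits one going further in +y and one rise higher in +z, directly behind and above the previous step with no overlap.


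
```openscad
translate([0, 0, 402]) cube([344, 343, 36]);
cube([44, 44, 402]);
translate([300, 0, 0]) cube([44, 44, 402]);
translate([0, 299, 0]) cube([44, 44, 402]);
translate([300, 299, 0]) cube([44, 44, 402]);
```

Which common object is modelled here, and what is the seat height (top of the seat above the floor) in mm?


A stool. The seat height is 438 mm.

A 344×343×36 slab at z = 402 on four corner posts — a stool. The seat top is 402 + 36 = 438 mm.


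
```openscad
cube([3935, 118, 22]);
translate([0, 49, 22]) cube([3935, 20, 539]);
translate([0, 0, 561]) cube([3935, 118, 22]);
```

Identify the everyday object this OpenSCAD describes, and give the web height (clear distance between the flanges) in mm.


An I-beam. The web height is 539 mm.

Two wide flanges with a thin centred web — an I-beam. Overall 583 mm minus two 22 mm flanges gives a web of 583 − 2·22 = 539 mm.


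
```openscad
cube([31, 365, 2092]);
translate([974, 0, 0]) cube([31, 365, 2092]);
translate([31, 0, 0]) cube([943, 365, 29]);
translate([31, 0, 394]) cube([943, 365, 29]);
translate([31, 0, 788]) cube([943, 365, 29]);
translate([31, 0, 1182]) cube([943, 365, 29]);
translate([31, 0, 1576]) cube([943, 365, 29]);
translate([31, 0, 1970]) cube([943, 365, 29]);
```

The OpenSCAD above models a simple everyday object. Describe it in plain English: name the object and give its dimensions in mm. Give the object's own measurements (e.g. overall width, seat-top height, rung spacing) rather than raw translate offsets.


An open bookshelf. Two side panels, each 31 mm thick, 365 mm deep and 2092 mm tall, stand 1005 mm apart (outside-to-outside). Between them sit 6 shelves, each 29 mm thick and 365 mm deep, spanning the full gap between the sides. The bottom shelf rests on the floor (its underside at z = 0) and the clear gap between one shelf's top and the next shelf's underside is 365 mm.


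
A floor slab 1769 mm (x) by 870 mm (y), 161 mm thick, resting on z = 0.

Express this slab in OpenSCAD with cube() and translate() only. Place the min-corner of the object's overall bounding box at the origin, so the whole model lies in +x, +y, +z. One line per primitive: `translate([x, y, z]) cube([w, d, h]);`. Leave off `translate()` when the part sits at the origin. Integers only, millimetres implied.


cube([1769, 870, 161]);


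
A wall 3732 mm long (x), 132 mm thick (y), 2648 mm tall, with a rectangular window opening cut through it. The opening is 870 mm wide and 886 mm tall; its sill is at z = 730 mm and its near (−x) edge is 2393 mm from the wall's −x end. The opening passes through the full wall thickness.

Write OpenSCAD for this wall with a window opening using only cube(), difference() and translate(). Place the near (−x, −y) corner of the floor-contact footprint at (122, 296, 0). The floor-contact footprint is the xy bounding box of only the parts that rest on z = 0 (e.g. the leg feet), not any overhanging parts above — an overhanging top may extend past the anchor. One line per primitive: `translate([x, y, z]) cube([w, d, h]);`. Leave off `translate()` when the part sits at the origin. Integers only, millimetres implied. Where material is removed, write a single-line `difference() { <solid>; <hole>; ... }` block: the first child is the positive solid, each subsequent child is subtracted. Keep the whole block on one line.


difference() { translate([122, 296, 0]) cube([3732, 132, 2648]); translate([2515, 296, 730]) cube([870, 132, 886]); }


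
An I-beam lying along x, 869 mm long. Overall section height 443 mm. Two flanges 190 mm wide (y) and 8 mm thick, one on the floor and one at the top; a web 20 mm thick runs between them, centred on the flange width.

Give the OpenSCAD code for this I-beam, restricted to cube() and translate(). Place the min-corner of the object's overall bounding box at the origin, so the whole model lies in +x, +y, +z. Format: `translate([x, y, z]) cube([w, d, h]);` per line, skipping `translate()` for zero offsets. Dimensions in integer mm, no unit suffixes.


cube([869, 190, 8]);
translate([0, 85, 8]) cube([869, 20, 427]);
translate([0, 0, 435]) cube([869, 190, 8]);


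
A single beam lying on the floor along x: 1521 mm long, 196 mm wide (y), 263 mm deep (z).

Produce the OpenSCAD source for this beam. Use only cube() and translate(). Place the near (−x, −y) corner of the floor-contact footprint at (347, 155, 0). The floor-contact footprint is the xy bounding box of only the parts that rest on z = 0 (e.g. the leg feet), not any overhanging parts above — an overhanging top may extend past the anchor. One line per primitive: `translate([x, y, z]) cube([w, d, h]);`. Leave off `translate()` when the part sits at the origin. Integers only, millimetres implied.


translate([347, 155, 0]) cube([1521, 196, 263]);


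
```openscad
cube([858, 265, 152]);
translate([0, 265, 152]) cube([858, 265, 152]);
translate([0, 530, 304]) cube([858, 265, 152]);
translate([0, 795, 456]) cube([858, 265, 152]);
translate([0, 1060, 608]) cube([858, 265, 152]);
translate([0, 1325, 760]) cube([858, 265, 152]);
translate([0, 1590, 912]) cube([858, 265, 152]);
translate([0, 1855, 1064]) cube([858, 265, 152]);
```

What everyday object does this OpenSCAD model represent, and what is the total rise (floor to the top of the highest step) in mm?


A staircase. The total rise is 1216 mm.

8 identical blocks, each offset up and back from the previous — a staircase. Each step is 152 mm tall and there are 8 of them, so the total rise is 8 × 152 = 1216 mm.


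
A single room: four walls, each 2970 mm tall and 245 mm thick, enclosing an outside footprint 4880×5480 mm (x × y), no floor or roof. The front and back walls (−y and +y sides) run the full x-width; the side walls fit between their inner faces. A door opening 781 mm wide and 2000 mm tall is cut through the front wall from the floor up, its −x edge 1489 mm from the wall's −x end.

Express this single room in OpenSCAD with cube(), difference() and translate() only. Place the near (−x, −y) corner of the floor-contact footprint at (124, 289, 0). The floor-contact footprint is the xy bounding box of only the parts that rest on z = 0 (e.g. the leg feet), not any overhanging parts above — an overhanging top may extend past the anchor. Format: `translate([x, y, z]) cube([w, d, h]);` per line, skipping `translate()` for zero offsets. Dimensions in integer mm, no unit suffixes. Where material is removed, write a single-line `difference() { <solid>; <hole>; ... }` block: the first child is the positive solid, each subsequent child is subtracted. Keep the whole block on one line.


difference() { translate([124, 289, 0]) cube([4880, 245, 2970]); translate([1613, 289, 0]) cube([781, 245, 2000]); }
translate([124, 5524, 0]) cube([4880, 245, 2970]);
translate([124, 534, 0]) cube([245, 4990, 2970]);
translate([4759, 534, 0]) cube([245, 4990, 2970]);


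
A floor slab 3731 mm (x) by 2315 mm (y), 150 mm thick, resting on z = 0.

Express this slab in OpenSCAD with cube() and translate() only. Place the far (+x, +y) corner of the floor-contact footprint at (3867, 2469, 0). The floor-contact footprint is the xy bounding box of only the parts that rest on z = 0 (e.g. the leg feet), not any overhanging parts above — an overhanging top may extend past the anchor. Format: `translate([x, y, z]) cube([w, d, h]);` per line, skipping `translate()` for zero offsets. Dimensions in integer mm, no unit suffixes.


translate([136, 154, 0]) cube([3731, 2315, 150]);


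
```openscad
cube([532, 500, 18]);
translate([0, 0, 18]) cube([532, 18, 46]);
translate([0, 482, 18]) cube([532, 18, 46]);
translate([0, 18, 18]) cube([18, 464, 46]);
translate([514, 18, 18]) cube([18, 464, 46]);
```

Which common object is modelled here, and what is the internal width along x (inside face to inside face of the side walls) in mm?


An open box. The internal width is 496 mm.

A 532×500 base slab with four walls standing on it — an open box. The base is 532 mm wide and the walls are 18 mm thick, so the internal width is 532 − 2 × 18 = 496 mm.


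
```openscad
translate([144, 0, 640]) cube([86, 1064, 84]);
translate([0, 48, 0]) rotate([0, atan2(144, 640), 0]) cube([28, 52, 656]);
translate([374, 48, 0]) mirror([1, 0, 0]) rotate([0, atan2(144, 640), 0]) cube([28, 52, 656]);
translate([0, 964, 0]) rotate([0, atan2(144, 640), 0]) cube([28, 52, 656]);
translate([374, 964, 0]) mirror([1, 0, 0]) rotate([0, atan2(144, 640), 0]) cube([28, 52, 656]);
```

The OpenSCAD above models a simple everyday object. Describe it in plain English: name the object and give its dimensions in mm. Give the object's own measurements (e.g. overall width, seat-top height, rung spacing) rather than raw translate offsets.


A sawhorse. A 86×1064×84 mm beam (x, y, z) sits on two A-frame leg pairs. Each pair is two raked legs of 28×52 mm section (52 mm along y) splaying symmetrically in x. Each leg rises 640 mm vertically over 144 mm of horizontal reach and is 656 mm long along its own axis. Every leg's outer bottom edge rests on the floor and its outer top edge meets a bottom edge of the beam — the left legs (tilting toward +x) meet the beam's −x bottom edge, the right legs (their mirror images, tilting toward −x) meet its +x bottom edge — so the leg tops tuck under the beam, the beam's underside is 640 mm above the floor, and the feet are 374 mm apart outside-to-outside with the beam centred between them. The two leg pairs are set in 48 mm from either end of the beam.


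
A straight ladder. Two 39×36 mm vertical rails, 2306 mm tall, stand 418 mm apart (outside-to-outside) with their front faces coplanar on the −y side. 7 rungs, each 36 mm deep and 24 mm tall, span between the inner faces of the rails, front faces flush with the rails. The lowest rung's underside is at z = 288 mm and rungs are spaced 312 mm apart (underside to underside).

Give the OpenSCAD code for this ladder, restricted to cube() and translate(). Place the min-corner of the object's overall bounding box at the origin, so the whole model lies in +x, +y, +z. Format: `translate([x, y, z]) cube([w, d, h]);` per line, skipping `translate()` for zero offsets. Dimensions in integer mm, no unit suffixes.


cube([39, 36, 2306]);
translate([379, 0, 0]) cube([39, 36, 2306]);
translate([39, 0, 288]) cube([340, 36, 24]);
translate([39, 0, 600]) cube([340, 36, 24]);
translate([39, 0, 912]) cube([340, 36, 24]);
translate([39, 0, 1224]) cube([340, 36, 24]);
translate([39, 0, 1536]) cube([340, 36, 24]);
translate([39, 0, 1848]) cube([340, 36, 24]);
translate([39, 0, 2160]) cube([340, 36, 24]);


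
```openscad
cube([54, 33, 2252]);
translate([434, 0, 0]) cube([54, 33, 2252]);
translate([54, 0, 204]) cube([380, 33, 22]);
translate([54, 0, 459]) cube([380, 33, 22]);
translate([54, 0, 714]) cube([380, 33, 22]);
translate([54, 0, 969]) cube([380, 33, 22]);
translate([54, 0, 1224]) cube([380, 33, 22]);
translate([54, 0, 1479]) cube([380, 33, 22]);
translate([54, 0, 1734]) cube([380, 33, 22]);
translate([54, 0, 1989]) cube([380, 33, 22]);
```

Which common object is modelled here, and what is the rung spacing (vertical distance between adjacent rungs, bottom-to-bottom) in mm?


A ladder. The rung spacing is 255 mm.

Two tall 54×33 posts with 8 short bars between them — a ladder. Adjacent rungs sit at z = 204 and z = 459, so the spacing is 459 − 204 = 255 mm.


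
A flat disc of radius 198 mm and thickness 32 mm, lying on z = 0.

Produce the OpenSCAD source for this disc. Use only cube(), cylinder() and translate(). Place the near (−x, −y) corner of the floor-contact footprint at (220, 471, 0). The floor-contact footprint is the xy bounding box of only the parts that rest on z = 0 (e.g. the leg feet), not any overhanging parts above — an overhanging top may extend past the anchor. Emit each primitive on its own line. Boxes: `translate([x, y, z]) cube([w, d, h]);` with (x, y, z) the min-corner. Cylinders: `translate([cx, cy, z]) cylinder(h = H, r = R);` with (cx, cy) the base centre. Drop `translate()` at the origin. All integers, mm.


translate([418, 669, 0]) cylinder(h = 32, r = 198);


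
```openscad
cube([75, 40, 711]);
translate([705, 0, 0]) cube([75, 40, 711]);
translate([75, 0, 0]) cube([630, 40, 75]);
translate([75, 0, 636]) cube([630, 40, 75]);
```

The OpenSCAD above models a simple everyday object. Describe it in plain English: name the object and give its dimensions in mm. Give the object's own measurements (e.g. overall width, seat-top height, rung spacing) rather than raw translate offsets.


A rectangular picture frame lying in the x–z plane (depth along y). The opening is 630 mm wide (x) by 561 mm tall (z), surrounded by a border 75 mm wide on all four sides. The frame is 40 mm deep and is made of two full-height vertical stiles with two horizontal rails fitted between them.


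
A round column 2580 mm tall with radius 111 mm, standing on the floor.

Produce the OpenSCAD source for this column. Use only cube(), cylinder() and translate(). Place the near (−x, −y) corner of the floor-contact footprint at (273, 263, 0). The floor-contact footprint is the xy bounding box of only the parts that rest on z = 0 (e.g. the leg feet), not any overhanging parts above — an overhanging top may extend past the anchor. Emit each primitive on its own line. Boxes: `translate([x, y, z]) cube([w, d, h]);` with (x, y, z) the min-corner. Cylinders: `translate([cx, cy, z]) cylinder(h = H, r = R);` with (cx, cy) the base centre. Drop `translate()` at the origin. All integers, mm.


translate([384, 374, 0]) cylinder(h = 2580, r = 111);


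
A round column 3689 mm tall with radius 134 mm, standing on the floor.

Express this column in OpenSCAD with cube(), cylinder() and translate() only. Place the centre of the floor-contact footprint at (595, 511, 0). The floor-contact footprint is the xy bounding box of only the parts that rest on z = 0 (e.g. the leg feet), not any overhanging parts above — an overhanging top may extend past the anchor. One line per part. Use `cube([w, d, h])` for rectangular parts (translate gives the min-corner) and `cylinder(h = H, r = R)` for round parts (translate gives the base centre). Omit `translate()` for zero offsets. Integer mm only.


translate([595, 511, 0]) cylinder(h = 3689, r = 134);


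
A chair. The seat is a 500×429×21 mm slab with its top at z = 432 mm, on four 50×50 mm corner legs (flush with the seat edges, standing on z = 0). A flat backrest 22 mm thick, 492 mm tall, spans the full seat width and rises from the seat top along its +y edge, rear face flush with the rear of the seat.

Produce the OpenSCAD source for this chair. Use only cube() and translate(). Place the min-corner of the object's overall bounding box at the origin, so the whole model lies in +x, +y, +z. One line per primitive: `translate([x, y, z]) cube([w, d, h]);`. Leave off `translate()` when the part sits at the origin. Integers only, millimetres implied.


translate([0, 0, 411]) cube([500, 429, 21]);
cube([50, 50, 411]);
translate([450, 0, 0]) cube([50, 50, 411]);
translate([0, 379, 0]) cube([50, 50, 411]);
translate([450, 379, 0]) cube([50, 50, 411]);
translate([0, 407, 432]) cube([500, 22, 492]);


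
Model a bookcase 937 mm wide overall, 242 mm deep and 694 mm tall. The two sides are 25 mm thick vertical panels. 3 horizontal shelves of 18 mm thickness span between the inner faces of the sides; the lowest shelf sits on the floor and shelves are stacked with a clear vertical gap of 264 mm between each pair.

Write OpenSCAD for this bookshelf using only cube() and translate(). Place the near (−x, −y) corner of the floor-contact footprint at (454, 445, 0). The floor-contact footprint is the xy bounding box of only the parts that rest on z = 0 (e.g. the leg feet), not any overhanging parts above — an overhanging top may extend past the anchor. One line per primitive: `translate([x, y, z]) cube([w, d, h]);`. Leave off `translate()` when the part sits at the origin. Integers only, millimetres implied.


translate([454, 445, 0]) cube([25, 242, 694]);
translate([1366, 445, 0]) cube([25, 242, 694]);
translate([479, 445, 0]) cube([887, 242, 18]);
translate([479, 445, 282]) cube([887, 242, 18]);
translate([479, 445, 564]) cube([887, 242, 18]);


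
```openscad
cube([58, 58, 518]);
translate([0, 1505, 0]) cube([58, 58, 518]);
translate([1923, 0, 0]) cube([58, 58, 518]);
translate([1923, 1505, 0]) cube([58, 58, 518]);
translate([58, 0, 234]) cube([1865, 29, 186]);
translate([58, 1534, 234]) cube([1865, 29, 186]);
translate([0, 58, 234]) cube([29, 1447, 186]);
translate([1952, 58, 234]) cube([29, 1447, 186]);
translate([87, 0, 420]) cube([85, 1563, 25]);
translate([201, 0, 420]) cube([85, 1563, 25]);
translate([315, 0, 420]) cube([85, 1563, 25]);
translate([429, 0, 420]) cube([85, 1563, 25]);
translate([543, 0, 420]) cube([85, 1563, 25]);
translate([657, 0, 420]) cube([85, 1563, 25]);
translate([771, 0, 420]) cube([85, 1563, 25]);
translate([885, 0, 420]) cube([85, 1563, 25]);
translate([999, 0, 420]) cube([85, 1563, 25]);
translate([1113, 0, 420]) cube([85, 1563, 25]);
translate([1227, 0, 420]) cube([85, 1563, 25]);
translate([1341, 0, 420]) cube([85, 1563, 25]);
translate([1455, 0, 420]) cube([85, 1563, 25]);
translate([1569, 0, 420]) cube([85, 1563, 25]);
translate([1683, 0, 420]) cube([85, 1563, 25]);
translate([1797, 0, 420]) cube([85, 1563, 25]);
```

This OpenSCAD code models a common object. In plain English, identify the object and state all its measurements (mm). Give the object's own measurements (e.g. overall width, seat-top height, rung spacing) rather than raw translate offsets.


A bed frame 1981 mm long (x) by 1563 mm wide (y). Four 58×58 mm corner posts, 518 mm tall, at the corners of the footprint. Four rails of 29 mm thickness and 186 mm height run between adjacent posts with their undersides at z = 234 mm, their outer faces flush with the outside of the frame (the two x-running rails run between the posts' inner faces; the two y-running rails run between the posts' inner faces). 16 slats, each 85 mm wide (x) and 25 mm thick, lie across the top of the two x-running rails, running the full 1563 mm width of the frame in y; along x they sit between the end posts with a 29 mm gap after the −x posts and between neighbouring slats, leaving 41 mm before the +x posts.


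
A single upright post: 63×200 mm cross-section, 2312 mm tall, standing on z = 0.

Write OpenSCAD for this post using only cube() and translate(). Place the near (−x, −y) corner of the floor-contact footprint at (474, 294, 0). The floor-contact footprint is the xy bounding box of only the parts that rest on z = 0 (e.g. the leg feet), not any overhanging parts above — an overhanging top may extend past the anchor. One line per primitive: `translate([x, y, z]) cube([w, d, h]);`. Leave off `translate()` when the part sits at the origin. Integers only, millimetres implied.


translate([474, 294, 0]) cube([63, 200, 2312]);


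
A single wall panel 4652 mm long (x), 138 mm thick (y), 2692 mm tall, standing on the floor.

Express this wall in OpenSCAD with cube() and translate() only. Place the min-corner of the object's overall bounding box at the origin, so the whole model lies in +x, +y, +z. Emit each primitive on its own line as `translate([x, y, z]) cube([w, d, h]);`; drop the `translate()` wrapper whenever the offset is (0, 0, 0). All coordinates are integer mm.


cube([4652, 138, 2692]);


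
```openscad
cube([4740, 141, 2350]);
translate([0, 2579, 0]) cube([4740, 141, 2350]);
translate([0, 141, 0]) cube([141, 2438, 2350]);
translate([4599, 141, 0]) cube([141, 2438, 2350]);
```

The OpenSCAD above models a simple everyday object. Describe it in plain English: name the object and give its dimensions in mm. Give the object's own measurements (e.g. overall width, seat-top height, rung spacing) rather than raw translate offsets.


The wall frame of a small rectangular building: four walls, each 2350 mm tall and 141 mm thick, enclosing a footprint 4740 mm (x) by 2720 mm (y) outside-to-outside, with no floor or roof. The front and back walls (the −y and +y sides) span the full width; the two side walls fit between them.


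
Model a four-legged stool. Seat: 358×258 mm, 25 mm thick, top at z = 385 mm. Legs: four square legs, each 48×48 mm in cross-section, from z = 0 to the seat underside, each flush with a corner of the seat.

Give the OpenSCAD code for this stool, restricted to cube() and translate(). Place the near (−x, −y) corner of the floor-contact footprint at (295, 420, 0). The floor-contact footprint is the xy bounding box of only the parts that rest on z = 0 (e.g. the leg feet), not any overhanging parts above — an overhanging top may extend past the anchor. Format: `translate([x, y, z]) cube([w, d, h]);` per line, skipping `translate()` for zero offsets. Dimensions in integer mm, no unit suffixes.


// leg_h = 385 - 25 = 360
translate([295, 420, 360]) cube([358, 258, 25]);
translate([295, 420, 0]) cube([48, 48, 360]);
translate([605, 420, 0]) cube([48, 48, 360]);
translate([295, 630, 0]) cube([48, 48, 360]);
translate([605, 630, 0]) cube([48, 48, 360]);


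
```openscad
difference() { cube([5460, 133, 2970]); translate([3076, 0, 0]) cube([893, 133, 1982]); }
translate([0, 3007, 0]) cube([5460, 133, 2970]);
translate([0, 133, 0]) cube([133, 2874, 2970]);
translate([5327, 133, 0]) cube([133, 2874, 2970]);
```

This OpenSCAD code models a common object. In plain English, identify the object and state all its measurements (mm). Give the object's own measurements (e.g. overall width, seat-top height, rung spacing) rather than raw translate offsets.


A single room: four walls, each 2970 mm tall and 133 mm thick, enclosing an outside footprint 5460×3140 mm (x × y), no floor or roof. The front and back walls (−y and +y sides) run the full x-width; the side walls fit between their inner faces. A door opening 893 mm wide and 1982 mm tall is cut through the front wall from the floor up, its −x edge 3076 mm from the wall's −x end.


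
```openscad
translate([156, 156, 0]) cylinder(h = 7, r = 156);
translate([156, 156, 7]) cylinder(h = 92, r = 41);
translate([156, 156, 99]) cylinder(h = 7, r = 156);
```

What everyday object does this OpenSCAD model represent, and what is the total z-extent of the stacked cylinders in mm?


A spool. The overall height is 106 mm.

Three coaxial cylinders, large–small–large — a spool. Two 7 mm flanges and a 92 mm core give 7 + 92 + 7 = 106 mm.


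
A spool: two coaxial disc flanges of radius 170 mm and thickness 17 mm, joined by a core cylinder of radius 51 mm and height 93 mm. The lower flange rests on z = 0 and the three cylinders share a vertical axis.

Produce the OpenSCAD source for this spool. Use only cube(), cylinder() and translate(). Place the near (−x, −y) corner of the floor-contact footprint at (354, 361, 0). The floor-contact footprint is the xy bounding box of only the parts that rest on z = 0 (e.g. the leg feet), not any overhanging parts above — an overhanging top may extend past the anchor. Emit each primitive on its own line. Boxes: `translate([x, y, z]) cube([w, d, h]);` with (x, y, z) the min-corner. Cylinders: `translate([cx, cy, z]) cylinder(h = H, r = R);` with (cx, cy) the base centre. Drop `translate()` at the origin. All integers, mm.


translate([524, 531, 0]) cylinder(h = 17, r = 170);
translate([524, 531, 17]) cylinder(h = 93, r = 51);
translate([524, 531, 110]) cylinder(h = 17, r = 170);


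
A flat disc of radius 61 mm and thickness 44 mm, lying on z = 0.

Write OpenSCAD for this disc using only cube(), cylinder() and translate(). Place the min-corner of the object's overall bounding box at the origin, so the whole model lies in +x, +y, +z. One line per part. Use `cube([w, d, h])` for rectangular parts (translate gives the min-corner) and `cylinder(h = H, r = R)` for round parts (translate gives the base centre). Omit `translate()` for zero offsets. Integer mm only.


translate([61, 61, 0]) cylinder(h = 44, r = 61);


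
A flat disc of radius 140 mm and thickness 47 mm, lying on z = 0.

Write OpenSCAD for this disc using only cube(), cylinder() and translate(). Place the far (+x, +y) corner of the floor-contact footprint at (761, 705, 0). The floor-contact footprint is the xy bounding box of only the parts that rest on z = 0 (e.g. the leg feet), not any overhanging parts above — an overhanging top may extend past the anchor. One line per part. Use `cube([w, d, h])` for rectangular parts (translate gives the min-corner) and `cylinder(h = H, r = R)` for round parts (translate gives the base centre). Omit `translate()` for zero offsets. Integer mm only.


translate([621, 565, 0]) cylinder(h = 47, r = 140);


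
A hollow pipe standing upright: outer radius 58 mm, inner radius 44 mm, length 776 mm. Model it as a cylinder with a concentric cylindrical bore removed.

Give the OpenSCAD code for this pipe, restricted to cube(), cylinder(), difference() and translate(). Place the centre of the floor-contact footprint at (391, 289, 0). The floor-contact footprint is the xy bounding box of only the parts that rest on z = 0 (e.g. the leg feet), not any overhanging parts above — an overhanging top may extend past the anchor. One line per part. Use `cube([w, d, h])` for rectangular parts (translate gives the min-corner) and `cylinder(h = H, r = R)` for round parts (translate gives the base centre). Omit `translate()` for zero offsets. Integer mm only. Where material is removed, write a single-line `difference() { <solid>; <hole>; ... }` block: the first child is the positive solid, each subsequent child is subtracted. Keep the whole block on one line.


difference() { translate([391, 289, 0]) cylinder(h = 776, r = 58); translate([391, 289, 0]) cylinder(h = 776, r = 44); }


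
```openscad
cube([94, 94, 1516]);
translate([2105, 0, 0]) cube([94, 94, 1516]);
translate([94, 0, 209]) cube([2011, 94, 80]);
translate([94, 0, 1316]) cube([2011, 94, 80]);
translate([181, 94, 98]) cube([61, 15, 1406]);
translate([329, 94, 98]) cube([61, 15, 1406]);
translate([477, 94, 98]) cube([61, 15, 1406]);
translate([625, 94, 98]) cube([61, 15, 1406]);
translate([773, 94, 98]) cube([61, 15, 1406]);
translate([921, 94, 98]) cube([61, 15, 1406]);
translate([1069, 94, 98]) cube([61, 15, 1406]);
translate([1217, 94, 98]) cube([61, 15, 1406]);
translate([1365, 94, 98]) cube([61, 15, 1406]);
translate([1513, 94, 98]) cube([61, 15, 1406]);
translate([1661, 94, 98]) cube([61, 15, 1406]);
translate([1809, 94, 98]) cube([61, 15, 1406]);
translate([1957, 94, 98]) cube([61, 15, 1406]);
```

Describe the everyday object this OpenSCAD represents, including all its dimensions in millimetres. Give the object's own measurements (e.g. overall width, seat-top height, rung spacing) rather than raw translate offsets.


A fence section. Two 94×94 mm posts, 1516 mm tall, stand on the floor with a clear span of 2011 mm between their inner faces. Two horizontal rails of 94×80 mm section span the gap between the posts with their undersides at z = 209 mm and z = 1316 mm, flush with the posts' −y face. 13 pickets, each 61 mm wide, 15 mm thick and 1406 mm tall, are fixed to the +y face of the rails with their bottoms at z = 98 mm, spaced across the span with a 87 mm gap after the −x post and between neighbouring pickets and before the +x post.


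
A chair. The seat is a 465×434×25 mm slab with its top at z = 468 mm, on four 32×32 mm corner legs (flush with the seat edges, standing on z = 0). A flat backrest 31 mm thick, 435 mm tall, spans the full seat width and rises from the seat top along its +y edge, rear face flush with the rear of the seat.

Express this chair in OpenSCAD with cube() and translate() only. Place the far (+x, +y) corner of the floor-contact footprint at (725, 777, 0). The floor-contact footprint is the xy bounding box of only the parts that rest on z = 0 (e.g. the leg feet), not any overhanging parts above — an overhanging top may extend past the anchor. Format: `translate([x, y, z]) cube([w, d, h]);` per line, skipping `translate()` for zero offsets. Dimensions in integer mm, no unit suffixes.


translate([260, 343, 443]) cube([465, 434, 25]);
translate([260, 343, 0]) cube([32, 32, 443]);
translate([693, 343, 0]) cube([32, 32, 443]);
translate([260, 745, 0]) cube([32, 32, 443]);
translate([693, 745, 0]) cube([32, 32, 443]);
translate([260, 746, 468]) cube([465, 31, 435]);


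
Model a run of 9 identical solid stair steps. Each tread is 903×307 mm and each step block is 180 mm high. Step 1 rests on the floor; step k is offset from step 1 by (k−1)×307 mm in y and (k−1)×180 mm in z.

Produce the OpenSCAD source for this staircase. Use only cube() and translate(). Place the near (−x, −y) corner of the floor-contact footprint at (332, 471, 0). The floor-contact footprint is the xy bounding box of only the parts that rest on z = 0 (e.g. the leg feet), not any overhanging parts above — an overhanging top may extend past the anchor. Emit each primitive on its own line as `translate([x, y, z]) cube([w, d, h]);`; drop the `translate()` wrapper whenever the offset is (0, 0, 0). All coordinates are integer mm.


translate([332, 471, 0]) cube([903, 307, 180]);
translate([332, 778, 180]) cube([903, 307, 180]);
translate([332, 1085, 360]) cube([903, 307, 180]);
translate([332, 1392, 540]) cube([903, 307, 180]);
translate([332, 1699, 720]) cube([903, 307, 180]);
translate([332, 2006, 900]) cube([903, 307, 180]);
translate([332, 2313, 1080]) cube([903, 307, 180]);
translate([332, 2620, 1260]) cube([903, 307, 180]);
translate([332, 2927, 1440]) cube([903, 307, 180]);


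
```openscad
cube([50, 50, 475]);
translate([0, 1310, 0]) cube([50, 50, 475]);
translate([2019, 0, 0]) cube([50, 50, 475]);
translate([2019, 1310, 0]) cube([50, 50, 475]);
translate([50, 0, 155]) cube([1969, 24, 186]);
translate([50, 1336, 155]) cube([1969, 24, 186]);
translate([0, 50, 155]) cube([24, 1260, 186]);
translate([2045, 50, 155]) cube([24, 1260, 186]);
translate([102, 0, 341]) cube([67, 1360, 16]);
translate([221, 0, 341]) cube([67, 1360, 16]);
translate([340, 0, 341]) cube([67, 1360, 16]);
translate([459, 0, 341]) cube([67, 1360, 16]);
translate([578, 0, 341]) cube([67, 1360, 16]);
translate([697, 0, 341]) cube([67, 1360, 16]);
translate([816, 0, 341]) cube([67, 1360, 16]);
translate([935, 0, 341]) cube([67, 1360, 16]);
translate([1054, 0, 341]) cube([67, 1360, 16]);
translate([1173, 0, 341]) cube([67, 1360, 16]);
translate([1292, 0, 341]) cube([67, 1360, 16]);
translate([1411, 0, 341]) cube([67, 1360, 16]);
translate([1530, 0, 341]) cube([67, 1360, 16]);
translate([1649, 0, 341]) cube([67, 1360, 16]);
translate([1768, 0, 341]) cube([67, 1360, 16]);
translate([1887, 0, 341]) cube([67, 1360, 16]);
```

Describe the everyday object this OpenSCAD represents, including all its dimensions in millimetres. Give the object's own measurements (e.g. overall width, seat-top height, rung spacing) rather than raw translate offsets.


A bed frame 2069 mm long (x) by 1360 mm wide (y). Four 50×50 mm corner posts, 475 mm tall, at the corners of the footprint. Four rails of 24 mm thickness and 186 mm height run between adjacent posts with their undersides at z = 155 mm, their outer faces flush with the outside of the frame (the two x-running rails run between the posts' inner faces; the two y-running rails run between the posts' inner faces). 16 slats, each 67 mm wide (x) and 16 mm thick, lie across the top of the two x-running rails, running the full 1360 mm width of the frame in y; along x they sit between the end posts with a 52 mm gap after the −x posts and between neighbouring slats, leaving 65 mm before the +x posts.


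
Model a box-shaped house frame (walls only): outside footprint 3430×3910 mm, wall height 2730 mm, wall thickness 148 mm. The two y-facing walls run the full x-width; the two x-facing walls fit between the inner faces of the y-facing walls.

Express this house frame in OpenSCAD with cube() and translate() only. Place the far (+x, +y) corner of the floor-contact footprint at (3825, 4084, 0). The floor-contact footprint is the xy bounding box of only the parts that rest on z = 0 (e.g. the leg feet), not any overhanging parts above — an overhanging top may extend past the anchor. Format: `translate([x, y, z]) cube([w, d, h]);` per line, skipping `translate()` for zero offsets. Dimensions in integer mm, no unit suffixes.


translate([395, 174, 0]) cube([3430, 148, 2730]);
translate([395, 3936, 0]) cube([3430, 148, 2730]);
translate([395, 322, 0]) cube([148, 3614, 2730]);
translate([3677, 322, 0]) cube([148, 3614, 2730]);


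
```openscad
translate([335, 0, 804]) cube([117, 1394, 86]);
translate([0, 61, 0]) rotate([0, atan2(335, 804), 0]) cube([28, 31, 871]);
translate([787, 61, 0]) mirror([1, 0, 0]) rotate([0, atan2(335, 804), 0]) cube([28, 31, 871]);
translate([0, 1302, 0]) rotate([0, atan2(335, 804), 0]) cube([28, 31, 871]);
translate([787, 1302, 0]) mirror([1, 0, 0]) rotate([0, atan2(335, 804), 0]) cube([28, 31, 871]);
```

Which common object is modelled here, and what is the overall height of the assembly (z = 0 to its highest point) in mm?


A sawhorse. The overall height is 890 mm.

A beam across two mirrored pairs of raked legs — a sawhorse. The beam's underside is at z = 804 (matching the legs' vertical rise in atan2(335, 804)) and the beam is 86 mm tall, so its top is at 804 + 86 = 890 mm. The raked legs top out at the beam's underside, so that is the highest point.


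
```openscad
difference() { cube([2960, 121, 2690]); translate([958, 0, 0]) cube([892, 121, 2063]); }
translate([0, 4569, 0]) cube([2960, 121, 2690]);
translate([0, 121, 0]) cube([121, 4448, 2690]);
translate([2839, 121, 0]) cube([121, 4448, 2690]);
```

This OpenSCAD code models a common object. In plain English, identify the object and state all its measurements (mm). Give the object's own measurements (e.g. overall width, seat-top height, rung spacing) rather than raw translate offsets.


A single room: four walls, each 2690 mm tall and 121 mm thick, enclosing an outside footprint 2960×4690 mm (x × y), no floor or roof. The front and back walls (−y and +y sides) run the full x-width; the side walls fit between their inner faces. A door opening 892 mm wide and 2063 mm tall is cut through the front wall from the floor up, its −x edge 958 mm from the wall's −x end.


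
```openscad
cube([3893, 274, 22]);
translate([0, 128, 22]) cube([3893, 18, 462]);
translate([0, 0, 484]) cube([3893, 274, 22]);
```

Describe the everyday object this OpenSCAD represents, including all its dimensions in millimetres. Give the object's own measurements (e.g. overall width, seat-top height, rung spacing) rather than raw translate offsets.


An I-beam lying along x, 3893 mm long. Overall section height 506 mm. Two flanges 274 mm wide (y) and 22 mm thick, one on the floor and one at the top; a web 18 mm thick runs between them, centred on the flange width.
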